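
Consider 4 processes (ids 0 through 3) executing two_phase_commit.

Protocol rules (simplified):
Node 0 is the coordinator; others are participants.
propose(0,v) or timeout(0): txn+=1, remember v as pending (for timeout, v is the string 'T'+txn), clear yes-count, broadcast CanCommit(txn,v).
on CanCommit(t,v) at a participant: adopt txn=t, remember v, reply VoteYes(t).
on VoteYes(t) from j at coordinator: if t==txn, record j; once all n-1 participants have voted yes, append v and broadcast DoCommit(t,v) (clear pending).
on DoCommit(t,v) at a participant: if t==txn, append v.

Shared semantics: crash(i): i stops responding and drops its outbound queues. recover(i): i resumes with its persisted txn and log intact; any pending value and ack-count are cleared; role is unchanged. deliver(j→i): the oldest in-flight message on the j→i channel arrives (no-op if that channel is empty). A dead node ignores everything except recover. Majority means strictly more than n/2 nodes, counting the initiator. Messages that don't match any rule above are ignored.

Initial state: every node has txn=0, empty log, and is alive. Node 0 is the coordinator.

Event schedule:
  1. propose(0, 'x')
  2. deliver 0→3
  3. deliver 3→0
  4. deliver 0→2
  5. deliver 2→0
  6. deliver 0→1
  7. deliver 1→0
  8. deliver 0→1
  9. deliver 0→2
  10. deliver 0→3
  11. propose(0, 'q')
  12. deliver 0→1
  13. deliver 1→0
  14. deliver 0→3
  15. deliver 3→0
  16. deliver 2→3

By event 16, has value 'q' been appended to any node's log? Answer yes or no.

[1] propose(0,'x') → N0(coor t1 [-])
[2] deliver 0→3 → N3(part t1 [-])
[3] deliver 3→0 → ∅
[4] deliver 0→2 → N2(part t1 [-])
[5] deliver 2→0 → ∅
[6] deliver 0→1 → N1(part t1 [-])
[7] deliver 1→0 → N0(coor t1 [x])
[8] deliver 0→1 → N1(part t1 [x])
[9] deliver 0→2 → N2(part t1 [x])
[10] deliver 0→3 → N3(part t1 [x])
[11] propose(0,'q') → N0(coor t2 [x])
[12] deliver 0→1 → N1(part t2 [x])
[13] deliver 1→0 → ∅
[14] deliver 0→3 → N3(part t2 [x])
[15] deliver 3→0 → ∅
[16] deliver 2→3 → ∅

no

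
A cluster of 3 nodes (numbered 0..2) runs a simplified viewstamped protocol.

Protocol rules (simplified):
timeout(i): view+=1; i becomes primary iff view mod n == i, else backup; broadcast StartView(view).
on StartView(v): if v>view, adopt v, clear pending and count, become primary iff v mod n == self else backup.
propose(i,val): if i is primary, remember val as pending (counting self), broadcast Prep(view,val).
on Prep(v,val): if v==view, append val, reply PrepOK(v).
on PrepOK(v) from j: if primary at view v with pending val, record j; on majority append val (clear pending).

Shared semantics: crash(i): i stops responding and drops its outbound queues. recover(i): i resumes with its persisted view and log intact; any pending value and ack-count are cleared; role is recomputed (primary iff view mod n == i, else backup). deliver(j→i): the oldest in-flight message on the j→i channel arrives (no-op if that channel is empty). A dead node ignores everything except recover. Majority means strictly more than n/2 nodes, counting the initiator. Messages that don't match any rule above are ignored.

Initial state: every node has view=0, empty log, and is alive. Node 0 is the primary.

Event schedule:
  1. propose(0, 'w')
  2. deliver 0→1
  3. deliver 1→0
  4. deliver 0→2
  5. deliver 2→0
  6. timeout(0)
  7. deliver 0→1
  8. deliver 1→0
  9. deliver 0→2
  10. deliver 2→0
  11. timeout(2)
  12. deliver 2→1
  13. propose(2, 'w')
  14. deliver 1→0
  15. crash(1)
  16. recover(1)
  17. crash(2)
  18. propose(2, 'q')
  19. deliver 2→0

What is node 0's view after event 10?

1

step 1 propose(0,'w'): —
step 2 deliver 0→1: 1={back,v=0,log=w}
step 3 deliver 1→0: 0={prim,v=0,log=w}
step 4 deliver 0→2: 2={back,v=0,log=w}
step 5 deliver 2→0: —
step 6 timeout(0): 0={back,v=1,log=w}
step 7 deliver 0→1: 1={prim,v=1,log=w}
step 8 deliver 1→0: —
step 9 deliver 0→2: 2={back,v=1,log=w}
step 10 deliver 2→0: —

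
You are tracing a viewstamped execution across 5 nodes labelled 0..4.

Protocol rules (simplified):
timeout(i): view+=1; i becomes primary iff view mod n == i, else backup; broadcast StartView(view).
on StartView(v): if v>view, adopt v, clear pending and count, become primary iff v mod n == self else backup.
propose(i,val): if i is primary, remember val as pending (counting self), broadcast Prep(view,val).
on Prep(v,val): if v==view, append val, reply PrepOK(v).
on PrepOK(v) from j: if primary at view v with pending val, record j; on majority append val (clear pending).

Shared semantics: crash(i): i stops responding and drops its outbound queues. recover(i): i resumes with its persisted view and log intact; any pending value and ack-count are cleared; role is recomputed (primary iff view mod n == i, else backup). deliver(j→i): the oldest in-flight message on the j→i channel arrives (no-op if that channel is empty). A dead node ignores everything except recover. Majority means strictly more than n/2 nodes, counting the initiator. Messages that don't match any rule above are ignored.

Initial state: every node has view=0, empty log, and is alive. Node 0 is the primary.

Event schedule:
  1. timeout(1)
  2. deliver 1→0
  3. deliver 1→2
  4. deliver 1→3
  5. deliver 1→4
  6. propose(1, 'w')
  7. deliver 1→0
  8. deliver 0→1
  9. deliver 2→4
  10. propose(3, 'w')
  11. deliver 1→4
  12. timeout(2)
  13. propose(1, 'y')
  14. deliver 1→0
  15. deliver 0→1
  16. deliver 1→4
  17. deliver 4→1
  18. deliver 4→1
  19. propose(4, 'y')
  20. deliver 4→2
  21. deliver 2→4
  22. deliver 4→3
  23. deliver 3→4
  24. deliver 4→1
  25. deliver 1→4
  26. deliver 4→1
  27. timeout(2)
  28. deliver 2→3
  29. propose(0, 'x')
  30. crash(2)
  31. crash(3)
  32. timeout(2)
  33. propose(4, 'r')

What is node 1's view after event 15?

[1] timeout(1) → N1(prim v1 [-])
[2] deliver 1→0 → N0(back v1 [-])
[3] deliver 1→2 → N2(back v1 [-])
[4] deliver 1→3 → N3(back v1 [-])
[5] deliver 1→4 → N4(back v1 [-])
[6] propose(1,'w') → ∅
[7] deliver 1→0 → N0(back v1 [w])
[8] deliver 0→1 → ∅
[9] deliver 2→4 → ∅
[10] propose(3,'w') → ∅
[11] deliver 1→4 → N4(back v1 [w])
[12] timeout(2) → N2(prim v2 [-])
[13] propose(1,'y') → ∅
[14] deliver 1→0 → N0(back v1 [w,y])
[15] deliver 0→1 → ∅

1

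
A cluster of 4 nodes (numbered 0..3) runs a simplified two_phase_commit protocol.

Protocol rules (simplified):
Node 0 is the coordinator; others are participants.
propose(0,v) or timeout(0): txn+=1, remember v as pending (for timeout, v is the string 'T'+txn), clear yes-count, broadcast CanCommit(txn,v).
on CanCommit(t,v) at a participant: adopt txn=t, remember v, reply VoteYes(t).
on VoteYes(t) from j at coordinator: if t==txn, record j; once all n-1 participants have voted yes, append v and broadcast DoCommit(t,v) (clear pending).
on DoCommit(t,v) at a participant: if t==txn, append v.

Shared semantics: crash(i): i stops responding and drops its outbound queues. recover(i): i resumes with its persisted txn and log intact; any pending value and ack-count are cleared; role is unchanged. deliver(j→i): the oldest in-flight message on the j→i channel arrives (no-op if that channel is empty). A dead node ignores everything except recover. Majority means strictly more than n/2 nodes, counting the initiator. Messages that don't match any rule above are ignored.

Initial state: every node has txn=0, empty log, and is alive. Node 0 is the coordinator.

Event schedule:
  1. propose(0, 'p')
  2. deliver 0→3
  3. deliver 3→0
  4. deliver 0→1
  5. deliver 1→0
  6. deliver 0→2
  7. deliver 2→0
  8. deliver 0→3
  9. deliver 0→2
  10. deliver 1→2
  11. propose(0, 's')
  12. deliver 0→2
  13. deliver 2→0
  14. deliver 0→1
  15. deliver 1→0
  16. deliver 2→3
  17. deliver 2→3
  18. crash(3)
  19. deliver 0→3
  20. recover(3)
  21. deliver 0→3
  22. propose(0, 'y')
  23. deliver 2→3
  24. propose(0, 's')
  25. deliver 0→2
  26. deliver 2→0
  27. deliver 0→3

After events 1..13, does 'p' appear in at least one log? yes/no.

step 1 propose(0,'p'): 0={coor,t=1,log=-}
step 2 deliver 0→3: 3={part,t=1,log=-}
step 3 deliver 3→0: —
step 4 deliver 0→1: 1={part,t=1,log=-}
step 5 deliver 1→0: —
step 6 deliver 0→2: 2={part,t=1,log=-}
step 7 deliver 2→0: 0={coor,t=1,log=p}
step 8 deliver 0→3: 3={part,t=1,log=p}
step 9 deliver 0→2: 2={part,t=1,log=p}
step 10 deliver 1→2: —
step 11 propose(0,'s'): 0={coor,t=2,log=p}
step 12 deliver 0→2: 2={part,t=2,log=p}
step 13 deliver 2→0: —

yes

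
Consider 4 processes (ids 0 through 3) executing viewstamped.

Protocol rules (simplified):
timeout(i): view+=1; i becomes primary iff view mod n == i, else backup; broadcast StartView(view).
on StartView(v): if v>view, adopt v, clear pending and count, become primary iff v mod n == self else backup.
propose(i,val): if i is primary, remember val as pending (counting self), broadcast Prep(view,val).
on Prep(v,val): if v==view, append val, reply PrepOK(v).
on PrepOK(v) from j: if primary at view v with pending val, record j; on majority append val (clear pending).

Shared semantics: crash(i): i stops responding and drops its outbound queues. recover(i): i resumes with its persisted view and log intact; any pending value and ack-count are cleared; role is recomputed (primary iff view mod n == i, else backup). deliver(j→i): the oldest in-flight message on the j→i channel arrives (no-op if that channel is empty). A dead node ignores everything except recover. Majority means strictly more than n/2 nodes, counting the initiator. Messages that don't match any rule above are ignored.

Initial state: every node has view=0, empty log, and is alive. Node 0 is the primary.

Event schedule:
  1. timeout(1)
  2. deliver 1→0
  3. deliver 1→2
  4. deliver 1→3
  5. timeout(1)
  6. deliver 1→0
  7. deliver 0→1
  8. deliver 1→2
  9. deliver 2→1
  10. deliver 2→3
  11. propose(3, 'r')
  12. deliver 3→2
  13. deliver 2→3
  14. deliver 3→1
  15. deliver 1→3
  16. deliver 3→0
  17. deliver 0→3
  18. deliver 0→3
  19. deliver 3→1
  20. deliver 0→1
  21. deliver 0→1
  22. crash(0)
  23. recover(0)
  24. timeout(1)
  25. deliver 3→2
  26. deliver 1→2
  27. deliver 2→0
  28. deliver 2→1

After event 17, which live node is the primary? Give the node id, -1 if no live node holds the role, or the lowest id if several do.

2

step 1 timeout(1): 1={prim,v=1,log=-}
step 2 deliver 1→0: 0={back,v=1,log=-}
step 3 deliver 1→2: 2={back,v=1,log=-}
step 4 deliver 1→3: 3={back,v=1,log=-}
step 5 timeout(1): 1={back,v=2,log=-}
step 6 deliver 1→0: 0={back,v=2,log=-}
step 7 deliver 0→1: —
step 8 deliver 1→2: 2={prim,v=2,log=-}
step 9 deliver 2→1: —
step 10 deliver 2→3: —
step 11 propose(3,'r'): —
step 12 deliver 3→2: —
step 13 deliver 2→3: —
step 14 deliver 3→1: —
step 15 deliver 1→3: 3={back,v=2,log=-}
step 16 deliver 3→0: —
step 17 deliver 0→3: —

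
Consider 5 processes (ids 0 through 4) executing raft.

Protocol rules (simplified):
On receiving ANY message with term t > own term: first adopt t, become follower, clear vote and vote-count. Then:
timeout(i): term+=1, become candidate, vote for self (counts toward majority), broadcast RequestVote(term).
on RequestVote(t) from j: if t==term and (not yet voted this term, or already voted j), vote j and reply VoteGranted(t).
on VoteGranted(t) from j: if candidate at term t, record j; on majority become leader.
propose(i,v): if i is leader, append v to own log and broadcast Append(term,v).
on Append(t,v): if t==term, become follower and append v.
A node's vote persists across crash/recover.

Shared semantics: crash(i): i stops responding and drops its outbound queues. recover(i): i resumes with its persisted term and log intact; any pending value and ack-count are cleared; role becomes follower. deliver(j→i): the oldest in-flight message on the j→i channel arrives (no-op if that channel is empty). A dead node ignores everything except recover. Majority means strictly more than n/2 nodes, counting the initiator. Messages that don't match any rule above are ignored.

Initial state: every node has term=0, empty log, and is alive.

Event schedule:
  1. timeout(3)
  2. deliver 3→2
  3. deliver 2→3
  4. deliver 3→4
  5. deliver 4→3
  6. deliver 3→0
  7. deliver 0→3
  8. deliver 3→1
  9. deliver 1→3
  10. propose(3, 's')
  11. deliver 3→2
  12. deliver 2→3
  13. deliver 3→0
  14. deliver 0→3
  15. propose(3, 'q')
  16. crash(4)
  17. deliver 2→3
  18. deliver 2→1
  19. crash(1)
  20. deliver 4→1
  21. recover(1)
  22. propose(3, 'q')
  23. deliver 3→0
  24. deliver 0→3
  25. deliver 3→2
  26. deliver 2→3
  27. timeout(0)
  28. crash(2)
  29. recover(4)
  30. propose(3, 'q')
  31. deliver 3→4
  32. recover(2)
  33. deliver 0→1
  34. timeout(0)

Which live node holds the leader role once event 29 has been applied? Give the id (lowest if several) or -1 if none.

3

1. timeout(3):  <3:cand t1 ->
2. deliver 3→2:  <2:foll t1 ->
3. deliver 2→3:  nop
4. deliver 3→4:  <4:foll t1 ->
5. deliver 4→3:  <3:lead t1 ->
6. deliver 3→0:  <0:foll t1 ->
7. deliver 0→3:  nop
8. deliver 3→1:  <1:foll t1 ->
9. deliver 1→3:  nop
10. propose(3,'s'):  <3:lead t1 s>
11. deliver 3→2:  <2:foll t1 s>
12. deliver 2→3:  nop
13. deliver 3→0:  <0:foll t1 s>
14. deliver 0→3:  nop
15. propose(3,'q'):  <3:lead t1 s,q>
16. crash(4):  <4:✗foll t1 ->
17. deliver 2→3:  nop
18. deliver 2→1:  nop
19. crash(1):  <1:✗foll t1 ->
20. deliver 4→1:  nop
21. recover(1):  <1:foll t1 ->
22. propose(3,'q'):  <3:lead t1 s,q,q>
23. deliver 3→0:  <0:foll t1 s,q>
24. deliver 0→3:  nop
25. deliver 3→2:  <2:foll t1 s,q>
26. deliver 2→3:  nop
27. timeout(0):  <0:cand t2 s,q>
28. crash(2):  <2:✗foll t1 s,q>
29. recover(4):  <4:foll t1 ->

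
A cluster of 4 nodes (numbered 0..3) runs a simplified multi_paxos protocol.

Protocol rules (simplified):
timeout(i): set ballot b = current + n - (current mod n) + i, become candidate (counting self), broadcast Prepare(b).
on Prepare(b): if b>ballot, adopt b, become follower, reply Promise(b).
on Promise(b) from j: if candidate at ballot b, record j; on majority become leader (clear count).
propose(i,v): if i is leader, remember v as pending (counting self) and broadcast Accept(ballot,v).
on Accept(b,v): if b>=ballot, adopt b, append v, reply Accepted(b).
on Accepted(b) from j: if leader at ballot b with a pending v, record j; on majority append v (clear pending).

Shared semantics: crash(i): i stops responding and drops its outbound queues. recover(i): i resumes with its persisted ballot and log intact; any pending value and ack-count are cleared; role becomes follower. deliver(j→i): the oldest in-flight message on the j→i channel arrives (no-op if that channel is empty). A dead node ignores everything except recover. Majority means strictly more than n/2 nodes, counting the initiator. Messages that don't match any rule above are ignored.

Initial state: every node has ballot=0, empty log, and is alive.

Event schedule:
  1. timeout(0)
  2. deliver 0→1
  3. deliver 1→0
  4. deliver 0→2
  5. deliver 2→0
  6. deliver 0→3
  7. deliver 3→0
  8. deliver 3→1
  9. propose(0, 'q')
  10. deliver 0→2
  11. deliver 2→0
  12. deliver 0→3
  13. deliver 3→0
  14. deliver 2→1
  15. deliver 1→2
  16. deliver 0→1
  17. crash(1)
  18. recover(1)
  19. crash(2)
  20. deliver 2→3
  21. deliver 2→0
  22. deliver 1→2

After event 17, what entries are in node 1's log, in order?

step 1 timeout(0): 0={cand,b=4,log=-}
step 2 deliver 0→1: 1={foll,b=4,log=-}
step 3 deliver 1→0: —
step 4 deliver 0→2: 2={foll,b=4,log=-}
step 5 deliver 2→0: 0={lead,b=4,log=-}
step 6 deliver 0→3: 3={foll,b=4,log=-}
step 7 deliver 3→0: —
step 8 deliver 3→1: —
step 9 propose(0,'q'): —
step 10 deliver 0→2: 2={foll,b=4,log=q}
step 11 deliver 2→0: —
step 12 deliver 0→3: 3={foll,b=4,log=q}
step 13 deliver 3→0: 0={lead,b=4,log=q}
step 14 deliver 2→1: —
step 15 deliver 1→2: —
step 16 deliver 0→1: 1={foll,b=4,log=q}
step 17 crash(1): 1={✗foll,b=4,log=q}

q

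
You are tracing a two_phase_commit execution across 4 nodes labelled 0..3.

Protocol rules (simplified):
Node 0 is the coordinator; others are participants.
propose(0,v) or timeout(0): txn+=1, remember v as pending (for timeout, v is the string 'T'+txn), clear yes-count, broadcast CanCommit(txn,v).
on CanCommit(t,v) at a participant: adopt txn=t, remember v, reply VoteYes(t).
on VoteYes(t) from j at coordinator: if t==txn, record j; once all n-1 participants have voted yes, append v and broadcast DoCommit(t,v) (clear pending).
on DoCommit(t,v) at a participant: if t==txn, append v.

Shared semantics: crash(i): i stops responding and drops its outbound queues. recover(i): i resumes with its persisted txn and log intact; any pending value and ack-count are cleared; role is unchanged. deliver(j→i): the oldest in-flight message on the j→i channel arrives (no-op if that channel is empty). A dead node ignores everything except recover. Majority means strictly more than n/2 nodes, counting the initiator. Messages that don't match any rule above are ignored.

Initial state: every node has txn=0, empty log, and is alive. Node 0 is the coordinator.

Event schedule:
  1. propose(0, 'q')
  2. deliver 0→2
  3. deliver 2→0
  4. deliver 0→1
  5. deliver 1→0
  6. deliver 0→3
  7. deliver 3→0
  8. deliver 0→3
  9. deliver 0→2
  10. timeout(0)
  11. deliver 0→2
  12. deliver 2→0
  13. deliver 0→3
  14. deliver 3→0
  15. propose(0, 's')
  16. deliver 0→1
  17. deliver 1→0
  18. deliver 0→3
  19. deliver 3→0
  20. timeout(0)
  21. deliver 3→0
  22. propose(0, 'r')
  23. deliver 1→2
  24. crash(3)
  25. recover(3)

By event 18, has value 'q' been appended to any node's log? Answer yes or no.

yes

e1 propose(0,'q'): 0[coor,t=1,-]
e2 deliver 0→2: 2[part,t=1,-]
e3 deliver 2→0: ·
e4 deliver 0→1: 1[part,t=1,-]
e5 deliver 1→0: ·
e6 deliver 0→3: 3[part,t=1,-]
e7 deliver 3→0: 0[coor,t=1,q]
e8 deliver 0→3: 3[part,t=1,q]
e9 deliver 0→2: 2[part,t=1,q]
e10 timeout(0): 0[coor,t=2,q]
e11 deliver 0→2: 2[part,t=2,q]
e12 deliver 2→0: ·
e13 deliver 0→3: 3[part,t=2,q]
e14 deliver 3→0: ·
e15 propose(0,'s'): 0[coor,t=3,q]
e16 deliver 0→1: 1[part,t=1,q]
e17 deliver 1→0: ·
e18 deliver 0→3: 3[part,t=3,q]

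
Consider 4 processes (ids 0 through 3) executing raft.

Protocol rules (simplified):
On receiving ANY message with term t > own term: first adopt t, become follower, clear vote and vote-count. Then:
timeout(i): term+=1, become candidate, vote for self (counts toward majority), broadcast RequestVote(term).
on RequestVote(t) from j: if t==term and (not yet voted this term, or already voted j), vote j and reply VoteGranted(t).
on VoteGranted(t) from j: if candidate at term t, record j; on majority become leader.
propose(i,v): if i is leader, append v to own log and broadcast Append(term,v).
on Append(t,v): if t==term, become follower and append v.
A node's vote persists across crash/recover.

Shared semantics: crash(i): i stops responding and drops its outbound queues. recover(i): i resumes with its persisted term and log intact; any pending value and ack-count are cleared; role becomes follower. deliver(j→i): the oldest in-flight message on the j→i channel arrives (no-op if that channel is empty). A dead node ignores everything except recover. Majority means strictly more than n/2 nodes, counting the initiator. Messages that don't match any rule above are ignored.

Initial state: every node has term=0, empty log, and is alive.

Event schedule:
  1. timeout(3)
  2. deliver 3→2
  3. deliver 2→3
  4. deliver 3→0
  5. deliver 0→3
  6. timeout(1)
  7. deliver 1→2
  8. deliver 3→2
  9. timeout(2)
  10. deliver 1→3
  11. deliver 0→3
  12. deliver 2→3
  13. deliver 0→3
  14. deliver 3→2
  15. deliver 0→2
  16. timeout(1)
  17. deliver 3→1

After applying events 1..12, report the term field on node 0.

1

step 1 timeout(3): 3={cand,t=1,log=-}
step 2 deliver 3→2: 2={foll,t=1,log=-}
step 3 deliver 2→3: —
step 4 deliver 3→0: 0={foll,t=1,log=-}
step 5 deliver 0→3: 3={lead,t=1,log=-}
step 6 timeout(1): 1={cand,t=1,log=-}
step 7 deliver 1→2: —
step 8 deliver 3→2: —
step 9 timeout(2): 2={cand,t=2,log=-}
step 10 deliver 1→3: —
step 11 deliver 0→3: —
step 12 deliver 2→3: 3={foll,t=2,log=-}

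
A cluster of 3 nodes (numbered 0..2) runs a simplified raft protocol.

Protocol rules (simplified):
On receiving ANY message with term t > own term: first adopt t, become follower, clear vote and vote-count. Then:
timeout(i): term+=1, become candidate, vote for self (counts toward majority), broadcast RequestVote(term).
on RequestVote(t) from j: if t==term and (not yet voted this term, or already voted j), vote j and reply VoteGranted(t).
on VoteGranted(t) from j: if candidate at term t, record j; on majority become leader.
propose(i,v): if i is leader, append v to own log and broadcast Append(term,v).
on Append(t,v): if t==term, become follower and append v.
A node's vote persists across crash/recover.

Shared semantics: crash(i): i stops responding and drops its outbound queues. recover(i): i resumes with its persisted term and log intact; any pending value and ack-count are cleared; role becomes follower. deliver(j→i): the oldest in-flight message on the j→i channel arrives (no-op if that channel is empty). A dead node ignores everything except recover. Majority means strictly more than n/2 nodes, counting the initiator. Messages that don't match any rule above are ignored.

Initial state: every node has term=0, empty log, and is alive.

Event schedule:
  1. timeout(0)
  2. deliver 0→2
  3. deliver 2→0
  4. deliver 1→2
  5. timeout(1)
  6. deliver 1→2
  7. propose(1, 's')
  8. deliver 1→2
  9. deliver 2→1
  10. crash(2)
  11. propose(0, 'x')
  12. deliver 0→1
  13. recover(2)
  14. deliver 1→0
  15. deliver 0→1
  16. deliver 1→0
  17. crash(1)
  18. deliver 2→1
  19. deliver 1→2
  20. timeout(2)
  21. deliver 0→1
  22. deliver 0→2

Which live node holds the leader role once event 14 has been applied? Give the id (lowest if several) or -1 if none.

0

e1 timeout(0): 0[cand,t=1,-]
e2 deliver 0→2: 2[foll,t=1,-]
e3 deliver 2→0: 0[lead,t=1,-]
e4 deliver 1→2: ·
e5 timeout(1): 1[cand,t=1,-]
e6 deliver 1→2: ·
e7 propose(1,'s'): ·
e8 deliver 1→2: ·
e9 deliver 2→1: ·
e10 crash(2): 2[✗foll,t=1,-]
e11 propose(0,'x'): 0[lead,t=1,x]
e12 deliver 0→1: ·
e13 recover(2): 2[foll,t=1,-]
e14 deliver 1→0: ·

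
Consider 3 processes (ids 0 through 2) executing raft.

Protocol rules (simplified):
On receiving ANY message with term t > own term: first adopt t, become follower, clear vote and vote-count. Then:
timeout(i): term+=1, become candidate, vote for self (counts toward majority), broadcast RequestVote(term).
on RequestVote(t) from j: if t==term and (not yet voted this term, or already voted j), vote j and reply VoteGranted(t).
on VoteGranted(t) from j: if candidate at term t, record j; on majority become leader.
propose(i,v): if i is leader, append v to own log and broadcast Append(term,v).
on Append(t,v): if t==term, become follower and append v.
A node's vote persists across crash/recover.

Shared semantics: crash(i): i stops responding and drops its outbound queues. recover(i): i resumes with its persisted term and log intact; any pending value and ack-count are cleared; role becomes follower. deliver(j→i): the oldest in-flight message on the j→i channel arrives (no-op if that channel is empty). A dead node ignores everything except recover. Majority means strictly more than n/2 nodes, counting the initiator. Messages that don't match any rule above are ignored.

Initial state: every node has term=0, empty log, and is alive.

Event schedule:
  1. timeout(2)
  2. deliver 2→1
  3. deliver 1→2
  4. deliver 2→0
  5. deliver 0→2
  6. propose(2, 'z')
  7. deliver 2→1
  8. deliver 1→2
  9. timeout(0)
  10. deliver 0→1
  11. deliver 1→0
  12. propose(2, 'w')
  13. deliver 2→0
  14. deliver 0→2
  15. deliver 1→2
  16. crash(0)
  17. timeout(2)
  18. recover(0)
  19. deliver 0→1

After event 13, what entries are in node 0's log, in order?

[1] timeout(2) → N2(cand t1 [-])
[2] deliver 2→1 → N1(foll t1 [-])
[3] deliver 1→2 → N2(lead t1 [-])
[4] deliver 2→0 → N0(foll t1 [-])
[5] deliver 0→2 → ∅
[6] propose(2,'z') → N2(lead t1 [z])
[7] deliver 2→1 → N1(foll t1 [z])
[8] deliver 1→2 → ∅
[9] timeout(0) → N0(cand t2 [-])
[10] deliver 0→1 → N1(foll t2 [z])
[11] deliver 1→0 → N0(lead t2 [-])
[12] propose(2,'w') → N2(lead t1 [z,w])
[13] deliver 2→0 → ∅

empty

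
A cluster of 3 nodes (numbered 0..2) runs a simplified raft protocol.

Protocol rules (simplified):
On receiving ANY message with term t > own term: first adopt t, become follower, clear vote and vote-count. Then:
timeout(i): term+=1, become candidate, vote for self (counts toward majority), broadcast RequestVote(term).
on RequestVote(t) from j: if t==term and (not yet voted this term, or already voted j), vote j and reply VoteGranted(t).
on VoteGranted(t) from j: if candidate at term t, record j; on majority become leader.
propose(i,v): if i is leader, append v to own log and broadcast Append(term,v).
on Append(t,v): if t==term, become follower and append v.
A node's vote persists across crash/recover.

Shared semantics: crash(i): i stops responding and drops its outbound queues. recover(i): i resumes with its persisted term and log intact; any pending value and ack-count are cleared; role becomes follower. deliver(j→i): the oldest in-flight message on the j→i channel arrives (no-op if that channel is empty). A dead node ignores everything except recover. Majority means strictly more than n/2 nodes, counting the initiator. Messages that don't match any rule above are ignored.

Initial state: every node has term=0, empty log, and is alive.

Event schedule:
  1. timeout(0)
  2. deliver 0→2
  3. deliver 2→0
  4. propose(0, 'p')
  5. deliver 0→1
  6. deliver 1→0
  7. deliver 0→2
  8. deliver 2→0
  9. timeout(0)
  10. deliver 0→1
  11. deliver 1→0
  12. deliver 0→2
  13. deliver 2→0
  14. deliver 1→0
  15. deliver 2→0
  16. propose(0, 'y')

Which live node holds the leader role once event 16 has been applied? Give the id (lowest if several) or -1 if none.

1. timeout(0):  <0:cand t1 ->
2. deliver 0→2:  <2:foll t1 ->
3. deliver 2→0:  <0:lead t1 ->
4. propose(0,'p'):  <0:lead t1 p>
5. deliver 0→1:  <1:foll t1 ->
6. deliver 1→0:  nop
7. deliver 0→2:  <2:foll t1 p>
8. deliver 2→0:  nop
9. timeout(0):  <0:cand t2 p>
10. deliver 0→1:  <1:foll t1 p>
11. deliver 1→0:  nop
12. deliver 0→2:  <2:foll t2 p>
13. deliver 2→0:  <0:lead t2 p>
14. deliver 1→0:  nop
15. deliver 2→0:  nop
16. propose(0,'y'):  <0:lead t2 p,y>

0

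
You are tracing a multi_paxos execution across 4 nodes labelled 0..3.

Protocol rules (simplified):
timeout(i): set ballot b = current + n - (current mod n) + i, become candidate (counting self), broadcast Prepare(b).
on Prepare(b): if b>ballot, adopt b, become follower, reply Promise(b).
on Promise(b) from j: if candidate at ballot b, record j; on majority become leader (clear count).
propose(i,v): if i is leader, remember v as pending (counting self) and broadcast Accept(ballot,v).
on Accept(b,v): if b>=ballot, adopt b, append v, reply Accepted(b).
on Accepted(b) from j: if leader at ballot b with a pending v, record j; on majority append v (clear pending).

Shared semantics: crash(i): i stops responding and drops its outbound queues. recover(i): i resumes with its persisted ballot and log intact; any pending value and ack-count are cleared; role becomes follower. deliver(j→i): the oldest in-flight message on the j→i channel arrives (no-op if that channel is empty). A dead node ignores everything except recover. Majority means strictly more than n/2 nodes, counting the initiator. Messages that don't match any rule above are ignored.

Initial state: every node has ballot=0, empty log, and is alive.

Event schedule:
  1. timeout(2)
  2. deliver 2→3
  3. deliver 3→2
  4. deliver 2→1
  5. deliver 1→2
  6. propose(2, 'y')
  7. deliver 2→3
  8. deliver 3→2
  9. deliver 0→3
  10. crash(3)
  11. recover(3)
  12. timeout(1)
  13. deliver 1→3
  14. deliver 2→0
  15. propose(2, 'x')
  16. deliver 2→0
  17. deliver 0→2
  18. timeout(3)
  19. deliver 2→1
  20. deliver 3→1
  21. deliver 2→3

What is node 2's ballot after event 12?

after 1 — timeout(2): n2:cand/b6/[-]
after 2 — deliver 2→3: n3:foll/b6/[-]
after 3 — deliver 3→2: ·
after 4 — deliver 2→1: n1:foll/b6/[-]
after 5 — deliver 1→2: n2:lead/b6/[-]
after 6 — propose(2,'y'): ·
after 7 — deliver 2→3: n3:foll/b6/[y]
after 8 — deliver 3→2: ·
after 9 — deliver 0→3: ·
after 10 — crash(3): n3:✗foll/b6/[y]
after 11 — recover(3): n3:foll/b6/[y]
after 12 — timeout(1): n1:cand/b9/[-]

6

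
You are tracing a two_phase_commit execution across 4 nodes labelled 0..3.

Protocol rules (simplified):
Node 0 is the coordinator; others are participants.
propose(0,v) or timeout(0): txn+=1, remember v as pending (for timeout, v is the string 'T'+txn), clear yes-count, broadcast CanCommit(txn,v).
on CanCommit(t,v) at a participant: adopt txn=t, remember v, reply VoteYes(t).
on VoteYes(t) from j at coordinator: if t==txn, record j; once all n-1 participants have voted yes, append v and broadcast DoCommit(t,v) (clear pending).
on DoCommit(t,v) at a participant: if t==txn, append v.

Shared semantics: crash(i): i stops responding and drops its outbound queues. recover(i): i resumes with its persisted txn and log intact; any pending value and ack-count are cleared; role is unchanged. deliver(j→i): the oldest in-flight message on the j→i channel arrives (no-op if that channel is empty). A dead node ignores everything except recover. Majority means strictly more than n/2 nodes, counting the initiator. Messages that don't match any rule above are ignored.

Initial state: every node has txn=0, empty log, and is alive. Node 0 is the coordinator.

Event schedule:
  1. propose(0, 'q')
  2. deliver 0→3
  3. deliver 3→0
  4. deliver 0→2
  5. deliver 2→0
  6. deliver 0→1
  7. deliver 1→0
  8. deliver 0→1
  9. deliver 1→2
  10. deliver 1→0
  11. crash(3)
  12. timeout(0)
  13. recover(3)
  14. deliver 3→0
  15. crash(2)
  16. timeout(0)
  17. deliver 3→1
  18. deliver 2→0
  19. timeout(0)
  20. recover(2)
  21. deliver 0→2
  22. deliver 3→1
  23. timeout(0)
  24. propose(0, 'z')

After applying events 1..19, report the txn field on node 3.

1

1. propose(0,'q'):  <0:coor t1 ->
2. deliver 0→3:  <3:part t1 ->
3. deliver 3→0:  nop
4. deliver 0→2:  <2:part t1 ->
5. deliver 2→0:  nop
6. deliver 0→1:  <1:part t1 ->
7. deliver 1→0:  <0:coor t1 q>
8. deliver 0→1:  <1:part t1 q>
9. deliver 1→2:  nop
10. deliver 1→0:  nop
11. crash(3):  <3:✗part t1 ->
12. timeout(0):  <0:coor t2 q>
13. recover(3):  <3:part t1 ->
14. deliver 3→0:  nop
15. crash(2):  <2:✗part t1 ->
16. timeout(0):  <0:coor t3 q>
17. deliver 3→1:  nop
18. deliver 2→0:  nop
19. timeout(0):  <0:coor t4 q>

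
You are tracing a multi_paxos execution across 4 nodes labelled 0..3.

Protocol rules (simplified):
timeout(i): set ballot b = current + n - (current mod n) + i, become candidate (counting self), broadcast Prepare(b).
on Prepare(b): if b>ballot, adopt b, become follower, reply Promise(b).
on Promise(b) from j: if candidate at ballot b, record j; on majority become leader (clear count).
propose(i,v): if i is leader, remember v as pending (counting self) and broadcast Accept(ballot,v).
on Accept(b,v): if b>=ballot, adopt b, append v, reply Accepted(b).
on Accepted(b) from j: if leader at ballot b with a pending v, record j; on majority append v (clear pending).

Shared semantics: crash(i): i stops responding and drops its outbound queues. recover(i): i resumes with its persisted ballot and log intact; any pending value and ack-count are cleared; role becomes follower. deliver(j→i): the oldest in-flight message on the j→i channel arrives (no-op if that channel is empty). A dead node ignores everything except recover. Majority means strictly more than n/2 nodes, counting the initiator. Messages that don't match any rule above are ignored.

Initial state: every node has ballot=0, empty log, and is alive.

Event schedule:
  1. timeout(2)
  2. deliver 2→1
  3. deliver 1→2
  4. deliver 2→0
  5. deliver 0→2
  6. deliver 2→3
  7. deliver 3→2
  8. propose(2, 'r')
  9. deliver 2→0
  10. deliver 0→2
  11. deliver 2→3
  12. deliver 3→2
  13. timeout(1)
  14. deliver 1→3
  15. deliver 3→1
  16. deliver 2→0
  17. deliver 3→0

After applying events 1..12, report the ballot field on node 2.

6

step 1 timeout(2): 2={cand,b=6,log=-}
step 2 deliver 2→1: 1={foll,b=6,log=-}
step 3 deliver 1→2: —
step 4 deliver 2→0: 0={foll,b=6,log=-}
step 5 deliver 0→2: 2={lead,b=6,log=-}
step 6 deliver 2→3: 3={foll,b=6,log=-}
step 7 deliver 3→2: —
step 8 propose(2,'r'): —
step 9 deliver 2→0: 0={foll,b=6,log=r}
step 10 deliver 0→2: —
step 11 deliver 2→3: 3={foll,b=6,log=r}
step 12 deliver 3→2: 2={lead,b=6,log=r}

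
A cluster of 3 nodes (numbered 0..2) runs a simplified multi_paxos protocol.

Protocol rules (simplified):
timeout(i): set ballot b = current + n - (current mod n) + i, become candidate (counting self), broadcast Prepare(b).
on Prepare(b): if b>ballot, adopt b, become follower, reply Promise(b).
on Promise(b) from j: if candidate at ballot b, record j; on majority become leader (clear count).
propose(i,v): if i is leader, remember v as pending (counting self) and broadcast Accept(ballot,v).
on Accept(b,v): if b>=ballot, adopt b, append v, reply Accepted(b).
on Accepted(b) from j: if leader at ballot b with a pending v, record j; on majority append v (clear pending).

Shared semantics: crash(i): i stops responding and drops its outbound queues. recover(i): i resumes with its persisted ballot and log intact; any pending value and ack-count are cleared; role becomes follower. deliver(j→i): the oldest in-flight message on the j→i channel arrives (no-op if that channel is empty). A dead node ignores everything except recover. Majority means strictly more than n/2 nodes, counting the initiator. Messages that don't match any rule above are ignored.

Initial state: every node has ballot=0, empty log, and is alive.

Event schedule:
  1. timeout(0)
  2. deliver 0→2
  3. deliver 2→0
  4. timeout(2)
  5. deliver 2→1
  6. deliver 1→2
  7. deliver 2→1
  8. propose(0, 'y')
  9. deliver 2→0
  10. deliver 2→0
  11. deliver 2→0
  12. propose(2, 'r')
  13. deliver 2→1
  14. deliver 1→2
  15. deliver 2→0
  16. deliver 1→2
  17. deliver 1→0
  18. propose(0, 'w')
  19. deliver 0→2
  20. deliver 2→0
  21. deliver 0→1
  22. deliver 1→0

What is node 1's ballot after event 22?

8

after 1 — timeout(0): n0:cand/b3/[-]
after 2 — deliver 0→2: n2:foll/b3/[-]
after 3 — deliver 2→0: n0:lead/b3/[-]
after 4 — timeout(2): n2:cand/b8/[-]
after 5 — deliver 2→1: n1:foll/b8/[-]
after 6 — deliver 1→2: n2:lead/b8/[-]
after 7 — deliver 2→1: ·
after 8 — propose(0,'y'): ·
after 9 — deliver 2→0: n0:foll/b8/[-]
after 10 — deliver 2→0: ·
after 11 — deliver 2→0: ·
after 12 — propose(2,'r'): ·
after 13 — deliver 2→1: n1:foll/b8/[r]
after 14 — deliver 1→2: n2:lead/b8/[r]
after 15 — deliver 2→0: n0:foll/b8/[r]
after 16 — deliver 1→2: ·
after 17 — deliver 1→0: ·
after 18 — propose(0,'w'): ·
after 19 — deliver 0→2: ·
after 20 — deliver 2→0: ·
after 21 — deliver 0→1: ·
after 22 — deliver 1→0: ·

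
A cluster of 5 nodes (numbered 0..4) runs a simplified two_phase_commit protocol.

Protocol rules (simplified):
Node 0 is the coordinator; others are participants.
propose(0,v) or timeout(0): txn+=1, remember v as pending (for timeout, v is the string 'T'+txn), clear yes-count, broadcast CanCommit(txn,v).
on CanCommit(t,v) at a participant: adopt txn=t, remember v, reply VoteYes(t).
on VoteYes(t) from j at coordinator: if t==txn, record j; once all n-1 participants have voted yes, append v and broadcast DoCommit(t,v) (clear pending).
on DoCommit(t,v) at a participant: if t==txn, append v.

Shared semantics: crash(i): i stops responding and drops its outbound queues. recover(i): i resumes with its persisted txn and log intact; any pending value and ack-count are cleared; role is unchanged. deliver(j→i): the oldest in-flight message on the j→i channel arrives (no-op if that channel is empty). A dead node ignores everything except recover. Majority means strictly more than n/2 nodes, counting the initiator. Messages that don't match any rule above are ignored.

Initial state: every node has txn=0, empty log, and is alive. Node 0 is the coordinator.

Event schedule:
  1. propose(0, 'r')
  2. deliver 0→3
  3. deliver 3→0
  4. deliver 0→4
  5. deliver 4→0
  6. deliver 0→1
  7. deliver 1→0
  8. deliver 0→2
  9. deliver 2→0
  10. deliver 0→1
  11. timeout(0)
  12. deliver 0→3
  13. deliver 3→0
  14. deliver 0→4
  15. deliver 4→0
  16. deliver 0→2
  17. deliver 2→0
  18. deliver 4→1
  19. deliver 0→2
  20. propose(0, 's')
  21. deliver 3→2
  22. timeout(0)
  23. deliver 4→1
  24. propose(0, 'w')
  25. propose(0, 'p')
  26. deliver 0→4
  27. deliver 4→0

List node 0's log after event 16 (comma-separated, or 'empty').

r

after 1 — propose(0,'r'): n0:coor/t1/[-]
after 2 — deliver 0→3: n3:part/t1/[-]
after 3 — deliver 3→0: ·
after 4 — deliver 0→4: n4:part/t1/[-]
after 5 — deliver 4→0: ·
after 6 — deliver 0→1: n1:part/t1/[-]
after 7 — deliver 1→0: ·
after 8 — deliver 0→2: n2:part/t1/[-]
after 9 — deliver 2→0: n0:coor/t1/[r]
after 10 — deliver 0→1: n1:part/t1/[r]
after 11 — timeout(0): n0:coor/t2/[r]
after 12 — deliver 0→3: n3:part/t1/[r]
after 13 — deliver 3→0: ·
after 14 — deliver 0→4: n4:part/t1/[r]
after 15 — deliver 4→0: ·
after 16 — deliver 0→2: n2:part/t1/[r]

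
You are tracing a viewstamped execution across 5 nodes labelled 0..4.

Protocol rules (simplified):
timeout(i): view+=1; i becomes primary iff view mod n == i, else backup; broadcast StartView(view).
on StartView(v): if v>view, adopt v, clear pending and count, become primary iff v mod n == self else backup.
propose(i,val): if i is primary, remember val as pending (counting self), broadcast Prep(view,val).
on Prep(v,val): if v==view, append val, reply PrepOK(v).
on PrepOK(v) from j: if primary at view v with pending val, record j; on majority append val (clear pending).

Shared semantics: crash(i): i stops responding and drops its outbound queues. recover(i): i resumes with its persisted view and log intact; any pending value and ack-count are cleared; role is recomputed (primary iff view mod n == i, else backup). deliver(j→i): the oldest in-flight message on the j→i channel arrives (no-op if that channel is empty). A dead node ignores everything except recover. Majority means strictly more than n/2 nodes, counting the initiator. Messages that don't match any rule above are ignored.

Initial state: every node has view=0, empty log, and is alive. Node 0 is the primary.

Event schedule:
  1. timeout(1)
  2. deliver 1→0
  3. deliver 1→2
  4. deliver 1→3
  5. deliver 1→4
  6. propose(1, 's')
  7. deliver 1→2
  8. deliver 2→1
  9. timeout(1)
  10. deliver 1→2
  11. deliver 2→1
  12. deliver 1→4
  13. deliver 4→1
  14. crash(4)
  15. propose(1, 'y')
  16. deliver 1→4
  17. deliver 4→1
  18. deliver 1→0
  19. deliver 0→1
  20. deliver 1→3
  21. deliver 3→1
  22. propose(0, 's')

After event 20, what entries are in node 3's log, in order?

s

e1 timeout(1): 1[prim,v=1,-]
e2 deliver 1→0: 0[back,v=1,-]
e3 deliver 1→2: 2[back,v=1,-]
e4 deliver 1→3: 3[back,v=1,-]
e5 deliver 1→4: 4[back,v=1,-]
e6 propose(1,'s'): ·
e7 deliver 1→2: 2[back,v=1,s]
e8 deliver 2→1: ·
e9 timeout(1): 1[back,v=2,-]
e10 deliver 1→2: 2[prim,v=2,s]
e11 deliver 2→1: ·
e12 deliver 1→4: 4[back,v=1,s]
e13 deliver 4→1: ·
e14 crash(4): 4[✗back,v=1,s]
e15 propose(1,'y'): ·
e16 deliver 1→4: ·
e17 deliver 4→1: ·
e18 deliver 1→0: 0[back,v=1,s]
e19 deliver 0→1: ·
e20 deliver 1→3: 3[back,v=1,s]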